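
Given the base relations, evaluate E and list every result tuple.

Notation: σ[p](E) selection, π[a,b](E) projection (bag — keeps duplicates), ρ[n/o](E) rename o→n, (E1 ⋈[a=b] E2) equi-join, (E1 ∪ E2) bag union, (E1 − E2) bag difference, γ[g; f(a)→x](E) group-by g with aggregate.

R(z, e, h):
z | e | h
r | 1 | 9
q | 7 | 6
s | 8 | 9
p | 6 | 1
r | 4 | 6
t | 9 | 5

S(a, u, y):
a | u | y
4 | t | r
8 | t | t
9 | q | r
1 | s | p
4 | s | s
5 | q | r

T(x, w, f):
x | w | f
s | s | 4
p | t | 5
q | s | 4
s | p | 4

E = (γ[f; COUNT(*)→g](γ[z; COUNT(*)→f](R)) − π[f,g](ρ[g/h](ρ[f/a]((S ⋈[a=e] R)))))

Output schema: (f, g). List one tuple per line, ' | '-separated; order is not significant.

Per-node cardinality:
  R → 6
  γ[z; COUNT(*)→f](R) → 5
  γ[f; COUNT(*)→g](γ[z; COUNT(*)→f](R)) → 2
  S → 6
  R → 6
  (S ⋈[a=e] R) → 5
  ρ[f/a]((S ⋈[a=e] R)) → 5
  ρ[g/h](ρ[f/a]((S ⋈[a=e] R))) → 5
  π[f,g](ρ[g/h](ρ[f/a]((S ⋈[a=e] R)))) → 5
  (γ[f; COUNT(*)→g](γ[z; COUNT(*)→f](R)) − π[f,g](ρ[g/h](ρ[f/a]((S ⋈[a=e] R))))) → 2

== RESULT ==
f | g
1 | 4
2 | 1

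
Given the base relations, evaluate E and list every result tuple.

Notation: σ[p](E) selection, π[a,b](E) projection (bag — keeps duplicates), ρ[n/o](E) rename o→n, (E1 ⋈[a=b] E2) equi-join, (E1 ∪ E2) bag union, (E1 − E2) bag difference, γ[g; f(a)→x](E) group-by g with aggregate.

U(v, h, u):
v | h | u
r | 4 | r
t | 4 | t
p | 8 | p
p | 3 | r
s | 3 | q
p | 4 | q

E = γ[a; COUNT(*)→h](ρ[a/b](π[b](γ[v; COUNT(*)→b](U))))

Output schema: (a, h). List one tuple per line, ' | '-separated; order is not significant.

Row counts bottom-up:
  U → 6
  γ[v; COUNT(*)→b](U) → 4
  π[b](γ[v; COUNT(*)→b](U)) → 4
  ρ[a/b](π[b](γ[v; COUNT(*)→b](U))) → 4
  γ[a; COUNT(*)→h](ρ[a/b](π[b](γ[v; COUNT(*)→b](U)))) → 2

== RESULT ==
a | h
1 | 3
3 | 1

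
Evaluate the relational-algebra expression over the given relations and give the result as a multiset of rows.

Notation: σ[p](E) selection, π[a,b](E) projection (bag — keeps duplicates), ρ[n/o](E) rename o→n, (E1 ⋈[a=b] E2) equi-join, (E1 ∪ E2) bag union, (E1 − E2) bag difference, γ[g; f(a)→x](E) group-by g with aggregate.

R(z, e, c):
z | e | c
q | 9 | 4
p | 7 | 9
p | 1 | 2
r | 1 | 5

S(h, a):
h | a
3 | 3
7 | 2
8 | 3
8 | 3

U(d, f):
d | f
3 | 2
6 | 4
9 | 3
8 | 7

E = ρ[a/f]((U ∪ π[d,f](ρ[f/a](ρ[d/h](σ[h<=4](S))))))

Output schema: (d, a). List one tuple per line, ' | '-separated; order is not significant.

Stepwise |·|:
  U → 4
  S → 4
  σ[h<=4](S) → 1
  ρ[d/h](σ[h<=4](S)) → 1
  ρ[f/a](ρ[d/h](σ[h<=4](S))) → 1
  π[d,f](ρ[f/a](ρ[d/h](σ[h<=4](S)))) → 1
  (U ∪ π[d,f](ρ[f/a](ρ[d/h](σ[h<=4](S))))) → 5
  ρ[a/f]((U ∪ π[d,f](ρ[f/a](ρ[d/h](σ[h<=4](S)))))) → 5

== RESULT ==
d | a
3 | 2
3 | 3
6 | 4
8 | 7
9 | 3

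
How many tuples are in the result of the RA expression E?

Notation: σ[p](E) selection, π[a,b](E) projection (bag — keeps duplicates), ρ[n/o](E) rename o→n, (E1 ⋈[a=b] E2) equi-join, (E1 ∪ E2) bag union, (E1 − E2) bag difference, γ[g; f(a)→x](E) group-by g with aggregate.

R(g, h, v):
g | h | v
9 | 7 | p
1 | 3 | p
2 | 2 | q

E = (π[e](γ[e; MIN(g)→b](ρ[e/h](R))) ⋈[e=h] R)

Stepwise |·|:
  R → 3
  ρ[e/h](R) → 3
  γ[e; MIN(g)→b](ρ[e/h](R)) → 3
  π[e](γ[e; MIN(g)→b](ρ[e/h](R))) → 3
  R → 3
  (π[e](γ[e; MIN(g)→b](ρ[e/h](R))) ⋈[e=h] R) → 3

|E| = 3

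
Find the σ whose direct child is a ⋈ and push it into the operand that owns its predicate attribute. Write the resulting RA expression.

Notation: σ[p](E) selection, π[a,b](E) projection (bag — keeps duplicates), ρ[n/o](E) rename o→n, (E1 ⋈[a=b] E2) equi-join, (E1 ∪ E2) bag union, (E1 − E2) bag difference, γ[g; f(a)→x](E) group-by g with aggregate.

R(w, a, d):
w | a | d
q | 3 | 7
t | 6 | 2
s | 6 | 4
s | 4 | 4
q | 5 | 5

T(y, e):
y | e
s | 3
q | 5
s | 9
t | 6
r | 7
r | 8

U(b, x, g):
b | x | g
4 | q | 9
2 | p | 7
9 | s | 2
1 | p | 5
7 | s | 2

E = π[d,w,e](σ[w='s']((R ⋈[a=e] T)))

σ filters on w, owned by the left side.
E' = π[d,w,e]((σ[w='s'](R) ⋈[a=e] T))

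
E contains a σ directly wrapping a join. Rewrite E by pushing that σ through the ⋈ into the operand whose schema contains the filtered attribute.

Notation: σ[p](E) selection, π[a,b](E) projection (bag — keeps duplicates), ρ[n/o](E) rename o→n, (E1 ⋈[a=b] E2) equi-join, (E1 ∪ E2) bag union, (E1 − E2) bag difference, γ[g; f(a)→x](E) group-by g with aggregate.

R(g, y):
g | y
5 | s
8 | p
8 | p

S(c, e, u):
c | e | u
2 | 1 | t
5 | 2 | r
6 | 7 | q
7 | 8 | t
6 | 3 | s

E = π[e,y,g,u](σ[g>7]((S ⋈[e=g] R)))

σ filters on g, owned by the right side.
E' = π[e,y,g,u]((S ⋈[e=g] σ[g>7](R)))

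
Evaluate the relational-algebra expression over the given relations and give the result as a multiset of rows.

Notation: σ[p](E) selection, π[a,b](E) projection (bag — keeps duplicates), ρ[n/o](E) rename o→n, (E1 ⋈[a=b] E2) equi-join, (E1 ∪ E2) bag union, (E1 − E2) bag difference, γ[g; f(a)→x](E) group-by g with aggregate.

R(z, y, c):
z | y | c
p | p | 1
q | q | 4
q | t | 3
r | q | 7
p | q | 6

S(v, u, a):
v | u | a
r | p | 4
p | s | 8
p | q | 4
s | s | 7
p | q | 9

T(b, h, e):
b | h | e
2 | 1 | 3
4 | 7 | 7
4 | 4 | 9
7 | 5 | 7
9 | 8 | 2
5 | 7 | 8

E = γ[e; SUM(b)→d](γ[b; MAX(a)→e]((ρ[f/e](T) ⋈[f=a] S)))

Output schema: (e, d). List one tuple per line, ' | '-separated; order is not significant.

Row counts bottom-up:
  T → 6
  ρ[f/e](T) → 6
  S → 5
  (ρ[f/e](T) ⋈[f=a] S) → 4
  γ[b; MAX(a)→e]((ρ[f/e](T) ⋈[f=a] S)) → 3
  γ[e; SUM(b)→d](γ[b; MAX(a)→e]((ρ[f/e](T) ⋈[f=a] S))) → 3

== RESULT ==
e | d
7 | 7
8 | 5
9 | 4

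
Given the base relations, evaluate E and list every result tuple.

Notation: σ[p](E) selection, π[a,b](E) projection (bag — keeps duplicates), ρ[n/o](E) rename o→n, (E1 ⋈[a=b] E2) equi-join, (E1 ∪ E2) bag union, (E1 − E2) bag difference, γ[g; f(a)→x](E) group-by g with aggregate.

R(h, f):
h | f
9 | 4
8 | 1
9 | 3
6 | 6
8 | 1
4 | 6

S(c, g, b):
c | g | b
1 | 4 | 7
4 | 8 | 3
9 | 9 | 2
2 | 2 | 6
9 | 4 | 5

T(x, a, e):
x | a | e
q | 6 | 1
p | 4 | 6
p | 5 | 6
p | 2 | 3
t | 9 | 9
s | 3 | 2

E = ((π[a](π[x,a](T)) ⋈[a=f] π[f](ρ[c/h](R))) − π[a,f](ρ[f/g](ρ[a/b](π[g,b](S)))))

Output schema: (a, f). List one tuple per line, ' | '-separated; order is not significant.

Row counts bottom-up:
  T → 6
  π[x,a](T) → 6
  π[a](π[x,a](T)) → 6
  R → 6
  ρ[c/h](R) → 6
  π[f](ρ[c/h](R)) → 6
  (π[a](π[x,a](T)) ⋈[a=f] π[f](ρ[c/h](R))) → 4
  S → 5
  π[g,b](S) → 5
  ρ[a/b](π[g,b](S)) → 5
  ρ[f/g](ρ[a/b](π[g,b](S))) → 5
  π[a,f](ρ[f/g](ρ[a/b](π[g,b](S)))) → 5
  ((π[a](π[x,a](T)) ⋈[a=f] π[f](ρ[c/h](R))) − π[a,f](ρ[f/g](ρ[a/b](π[g,b](S))))) → 4

== RESULT ==
a | f
3 | 3
4 | 4
6 | 6
6 | 6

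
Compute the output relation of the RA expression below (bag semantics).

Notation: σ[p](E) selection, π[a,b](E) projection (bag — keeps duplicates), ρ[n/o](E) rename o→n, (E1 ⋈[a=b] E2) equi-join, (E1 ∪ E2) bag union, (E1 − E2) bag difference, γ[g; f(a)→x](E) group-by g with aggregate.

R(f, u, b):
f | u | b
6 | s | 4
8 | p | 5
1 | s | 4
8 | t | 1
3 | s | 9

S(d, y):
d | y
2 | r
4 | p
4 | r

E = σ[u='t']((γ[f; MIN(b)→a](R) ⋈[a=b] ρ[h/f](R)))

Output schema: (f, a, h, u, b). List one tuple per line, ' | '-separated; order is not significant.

Subexpression sizes:
  R → 5
  γ[f; MIN(b)→a](R) → 4
  R → 5
  ρ[h/f](R) → 5
  (γ[f; MIN(b)→a](R) ⋈[a=b] ρ[h/f](R)) → 6
  σ[u='t']((γ[f; MIN(b)→a](R) ⋈[a=b] ρ[h/f](R))) → 1

== RESULT ==
f | a | h | u | b
8 | 1 | 8 | t | 1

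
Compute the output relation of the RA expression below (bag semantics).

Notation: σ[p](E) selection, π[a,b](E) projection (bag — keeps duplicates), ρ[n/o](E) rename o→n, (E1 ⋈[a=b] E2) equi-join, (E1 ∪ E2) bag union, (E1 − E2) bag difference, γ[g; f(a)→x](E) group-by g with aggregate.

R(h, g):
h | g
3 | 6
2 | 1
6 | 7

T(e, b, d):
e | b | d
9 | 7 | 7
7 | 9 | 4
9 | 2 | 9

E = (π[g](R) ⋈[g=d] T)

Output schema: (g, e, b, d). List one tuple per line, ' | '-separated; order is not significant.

Row counts bottom-up:
  R → 3
  π[g](R) → 3
  T → 3
  (π[g](R) ⋈[g=d] T) → 1

== RESULT ==
g | e | b | d
7 | 9 | 7 | 7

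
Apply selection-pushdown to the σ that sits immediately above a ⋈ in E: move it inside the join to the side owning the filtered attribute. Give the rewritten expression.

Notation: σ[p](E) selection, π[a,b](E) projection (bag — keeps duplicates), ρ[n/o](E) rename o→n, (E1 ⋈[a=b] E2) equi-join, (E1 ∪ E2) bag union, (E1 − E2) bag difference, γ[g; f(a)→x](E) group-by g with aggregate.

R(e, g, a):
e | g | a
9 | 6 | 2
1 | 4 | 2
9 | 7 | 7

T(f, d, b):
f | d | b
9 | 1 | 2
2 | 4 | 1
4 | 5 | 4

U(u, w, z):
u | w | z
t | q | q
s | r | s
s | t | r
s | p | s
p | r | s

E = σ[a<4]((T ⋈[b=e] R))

σ filters on a, owned by the right side.
E' = (T ⋈[b=e] σ[a<4](R))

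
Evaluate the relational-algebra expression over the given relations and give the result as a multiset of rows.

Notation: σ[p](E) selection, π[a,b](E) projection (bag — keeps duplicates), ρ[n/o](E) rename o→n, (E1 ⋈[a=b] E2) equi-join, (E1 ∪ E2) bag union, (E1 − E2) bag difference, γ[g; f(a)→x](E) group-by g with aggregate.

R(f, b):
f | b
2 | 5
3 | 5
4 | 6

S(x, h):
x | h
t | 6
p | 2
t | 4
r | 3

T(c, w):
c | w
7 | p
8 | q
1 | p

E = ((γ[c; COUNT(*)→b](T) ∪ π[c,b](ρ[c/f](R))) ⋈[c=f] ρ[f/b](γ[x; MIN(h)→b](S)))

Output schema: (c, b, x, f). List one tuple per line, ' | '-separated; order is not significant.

Row counts bottom-up:
  T → 3
  γ[c; COUNT(*)→b](T) → 3
  R → 3
  ρ[c/f](R) → 3
  π[c,b](ρ[c/f](R)) → 3
  (γ[c; COUNT(*)→b](T) ∪ π[c,b](ρ[c/f](R))) → 6
  S → 4
  γ[x; MIN(h)→b](S) → 3
  ρ[f/b](γ[x; MIN(h)→b](S)) → 3
  ((γ[c; COUNT(*)→b](T) ∪ π[c,b](ρ[c/f](R))) ⋈[c=f] ρ[f/b](γ[x; MIN(h)→b](S))) → 3

== RESULT ==
c | b | x | f
2 | 5 | p | 2
3 | 5 | r | 3
4 | 6 | t | 4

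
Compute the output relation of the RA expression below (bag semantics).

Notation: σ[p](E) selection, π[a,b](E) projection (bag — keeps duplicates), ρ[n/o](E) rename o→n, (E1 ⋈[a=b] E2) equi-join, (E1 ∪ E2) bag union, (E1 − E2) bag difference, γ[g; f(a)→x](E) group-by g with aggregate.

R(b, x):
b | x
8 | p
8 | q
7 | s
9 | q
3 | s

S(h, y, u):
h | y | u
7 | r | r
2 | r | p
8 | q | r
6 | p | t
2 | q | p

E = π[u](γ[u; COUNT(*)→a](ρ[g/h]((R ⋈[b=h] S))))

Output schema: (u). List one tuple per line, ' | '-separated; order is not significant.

Per-node cardinality:
  R → 5
  S → 5
  (R ⋈[b=h] S) → 3
  ρ[g/h]((R ⋈[b=h] S)) → 3
  γ[u; COUNT(*)→a](ρ[g/h]((R ⋈[b=h] S))) → 1
  π[u](γ[u; COUNT(*)→a](ρ[g/h]((R ⋈[b=h] S)))) → 1

== RESULT ==
u
r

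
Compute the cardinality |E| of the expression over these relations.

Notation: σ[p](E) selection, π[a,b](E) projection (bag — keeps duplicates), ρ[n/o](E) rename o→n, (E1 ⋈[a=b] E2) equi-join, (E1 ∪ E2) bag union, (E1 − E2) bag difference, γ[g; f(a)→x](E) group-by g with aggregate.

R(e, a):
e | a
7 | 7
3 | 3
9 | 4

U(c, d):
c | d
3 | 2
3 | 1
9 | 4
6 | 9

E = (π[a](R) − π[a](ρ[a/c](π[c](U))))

Subexpression sizes:
  R → 3
  π[a](R) → 3
  U → 4
  π[c](U) → 4
  ρ[a/c](π[c](U)) → 4
  π[a](ρ[a/c](π[c](U))) → 4
  (π[a](R) − π[a](ρ[a/c](π[c](U)))) → 2

|E| = 2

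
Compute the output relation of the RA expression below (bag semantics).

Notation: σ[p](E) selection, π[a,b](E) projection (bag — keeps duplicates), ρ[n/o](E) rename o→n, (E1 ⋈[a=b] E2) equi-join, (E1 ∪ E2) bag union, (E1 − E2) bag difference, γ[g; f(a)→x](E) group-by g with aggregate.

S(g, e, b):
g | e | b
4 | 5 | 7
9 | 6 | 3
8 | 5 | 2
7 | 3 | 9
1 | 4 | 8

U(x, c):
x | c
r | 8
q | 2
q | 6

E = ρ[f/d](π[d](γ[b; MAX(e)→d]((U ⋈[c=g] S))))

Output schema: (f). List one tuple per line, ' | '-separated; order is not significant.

Per-node cardinality:
  U → 3
  S → 5
  (U ⋈[c=g] S) → 1
  γ[b; MAX(e)→d]((U ⋈[c=g] S)) → 1
  π[d](γ[b; MAX(e)→d]((U ⋈[c=g] S))) → 1
  ρ[f/d](π[d](γ[b; MAX(e)→d]((U ⋈[c=g] S)))) → 1

== RESULT ==
f
5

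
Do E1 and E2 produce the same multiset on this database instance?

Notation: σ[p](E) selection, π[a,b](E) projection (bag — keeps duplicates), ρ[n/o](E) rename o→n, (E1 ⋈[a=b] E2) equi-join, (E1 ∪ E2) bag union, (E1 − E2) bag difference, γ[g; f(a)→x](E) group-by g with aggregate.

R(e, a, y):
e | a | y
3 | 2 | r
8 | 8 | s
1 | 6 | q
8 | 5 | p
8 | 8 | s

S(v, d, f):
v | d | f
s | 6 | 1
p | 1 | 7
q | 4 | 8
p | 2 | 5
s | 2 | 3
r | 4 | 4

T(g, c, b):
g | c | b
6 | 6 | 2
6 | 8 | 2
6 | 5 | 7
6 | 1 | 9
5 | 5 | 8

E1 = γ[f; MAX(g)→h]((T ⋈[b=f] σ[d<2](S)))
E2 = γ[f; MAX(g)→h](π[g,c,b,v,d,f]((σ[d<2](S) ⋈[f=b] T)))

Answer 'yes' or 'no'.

E1 row counts bottom-up:
  T → 5
  S → 6
  σ[d<2](S) → 1
  (T ⋈[b=f] σ[d<2](S)) → 1
  γ[f; MAX(g)→h]((T ⋈[b=f] σ[d<2](S))) → 1
E2 row counts bottom-up:
  S → 6
  σ[d<2](S) → 1
  T → 5
  (σ[d<2](S) ⋈[f=b] T) → 1
  π[g,c,b,v,d,f]((σ[d<2](S) ⋈[f=b] T)) → 1
  γ[f; MAX(g)→h](π[g,c,b,v,d,f]((σ[d<2](S) ⋈[f=b] T))) → 1

E1 and E2 produce the same multiset:
f | h
7 | 6

yes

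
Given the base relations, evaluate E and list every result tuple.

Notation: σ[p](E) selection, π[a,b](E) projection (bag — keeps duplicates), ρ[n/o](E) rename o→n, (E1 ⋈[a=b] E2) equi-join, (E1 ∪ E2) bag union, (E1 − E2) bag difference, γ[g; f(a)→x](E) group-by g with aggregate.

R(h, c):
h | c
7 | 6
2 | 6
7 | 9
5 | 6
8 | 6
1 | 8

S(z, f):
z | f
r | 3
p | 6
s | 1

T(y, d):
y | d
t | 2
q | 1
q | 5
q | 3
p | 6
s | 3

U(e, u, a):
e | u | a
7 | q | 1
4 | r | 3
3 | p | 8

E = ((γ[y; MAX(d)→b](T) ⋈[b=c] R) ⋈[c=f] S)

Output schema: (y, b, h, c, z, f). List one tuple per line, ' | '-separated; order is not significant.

Stepwise |·|:
  T → 6
  γ[y; MAX(d)→b](T) → 4
  R → 6
  (γ[y; MAX(d)→b](T) ⋈[b=c] R) → 4
  S → 3
  ((γ[y; MAX(d)→b](T) ⋈[b=c] R) ⋈[c=f] S) → 4

== RESULT ==
y | b | h | c | z | f
p | 6 | 2 | 6 | p | 6
p | 6 | 5 | 6 | p | 6
p | 6 | 7 | 6 | p | 6
p | 6 | 8 | 6 | p | 6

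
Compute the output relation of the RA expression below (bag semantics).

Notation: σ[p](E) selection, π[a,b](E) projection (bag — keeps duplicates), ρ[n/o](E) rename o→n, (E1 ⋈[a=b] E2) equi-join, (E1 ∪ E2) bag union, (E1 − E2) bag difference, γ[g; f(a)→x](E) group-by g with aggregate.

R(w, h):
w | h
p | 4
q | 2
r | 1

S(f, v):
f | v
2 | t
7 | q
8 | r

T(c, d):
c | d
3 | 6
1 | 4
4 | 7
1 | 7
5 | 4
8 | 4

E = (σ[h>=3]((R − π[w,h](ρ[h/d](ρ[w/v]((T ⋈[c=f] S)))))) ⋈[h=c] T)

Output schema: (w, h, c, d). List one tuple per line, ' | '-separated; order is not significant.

Row counts bottom-up:
  R → 3
  T → 6
  S → 3
  (T ⋈[c=f] S) → 1
  ρ[w/v]((T ⋈[c=f] S)) → 1
  ρ[h/d](ρ[w/v]((T ⋈[c=f] S))) → 1
  π[w,h](ρ[h/d](ρ[w/v]((T ⋈[c=f] S)))) → 1
  (R − π[w,h](ρ[h/d](ρ[w/v]((T ⋈[c=f] S))))) → 3
  σ[h>=3]((R − π[w,h](ρ[h/d](ρ[w/v]((T ⋈[c=f] S)))))) → 1
  T → 6
  (σ[h>=3]((R − π[w,h](ρ[h/d](ρ[w/v]((T ⋈[c=f] S)))))) ⋈[h=c] T) → 1

== RESULT ==
w | h | c | d
p | 4 | 4 | 7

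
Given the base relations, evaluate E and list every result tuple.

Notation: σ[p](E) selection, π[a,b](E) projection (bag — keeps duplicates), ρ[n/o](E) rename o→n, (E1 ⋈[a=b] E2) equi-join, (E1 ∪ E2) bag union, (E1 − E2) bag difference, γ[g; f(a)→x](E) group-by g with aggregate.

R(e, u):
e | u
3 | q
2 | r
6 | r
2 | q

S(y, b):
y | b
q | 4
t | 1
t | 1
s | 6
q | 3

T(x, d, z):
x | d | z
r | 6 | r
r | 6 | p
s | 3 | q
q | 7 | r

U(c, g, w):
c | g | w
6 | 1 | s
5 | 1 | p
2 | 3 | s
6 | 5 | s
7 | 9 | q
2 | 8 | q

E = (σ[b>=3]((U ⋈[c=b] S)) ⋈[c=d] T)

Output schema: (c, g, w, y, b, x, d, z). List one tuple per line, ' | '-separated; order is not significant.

Stepwise |·|:
  U → 6
  S → 5
  (U ⋈[c=b] S) → 2
  σ[b>=3]((U ⋈[c=b] S)) → 2
  T → 4
  (σ[b>=3]((U ⋈[c=b] S)) ⋈[c=d] T) → 4

== RESULT ==
c | g | w | y | b | x | d | z
6 | 1 | s | s | 6 | r | 6 | p
6 | 1 | s | s | 6 | r | 6 | r
6 | 5 | s | s | 6 | r | 6 | p
6 | 5 | s | s | 6 | r | 6 | r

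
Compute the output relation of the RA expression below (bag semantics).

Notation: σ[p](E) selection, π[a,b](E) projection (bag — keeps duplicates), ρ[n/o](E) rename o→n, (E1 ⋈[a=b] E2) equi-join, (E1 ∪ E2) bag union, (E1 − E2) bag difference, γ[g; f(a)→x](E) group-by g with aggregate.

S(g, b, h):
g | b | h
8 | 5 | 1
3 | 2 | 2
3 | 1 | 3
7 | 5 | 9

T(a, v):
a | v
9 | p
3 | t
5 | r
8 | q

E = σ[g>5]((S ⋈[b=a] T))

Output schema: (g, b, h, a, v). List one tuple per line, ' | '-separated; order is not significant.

Row counts bottom-up:
  S → 4
  T → 4
  (S ⋈[b=a] T) → 2
  σ[g>5]((S ⋈[b=a] T)) → 2

== RESULT ==
g | b | h | a | v
7 | 5 | 9 | 5 | r
8 | 5 | 1 | 5 | r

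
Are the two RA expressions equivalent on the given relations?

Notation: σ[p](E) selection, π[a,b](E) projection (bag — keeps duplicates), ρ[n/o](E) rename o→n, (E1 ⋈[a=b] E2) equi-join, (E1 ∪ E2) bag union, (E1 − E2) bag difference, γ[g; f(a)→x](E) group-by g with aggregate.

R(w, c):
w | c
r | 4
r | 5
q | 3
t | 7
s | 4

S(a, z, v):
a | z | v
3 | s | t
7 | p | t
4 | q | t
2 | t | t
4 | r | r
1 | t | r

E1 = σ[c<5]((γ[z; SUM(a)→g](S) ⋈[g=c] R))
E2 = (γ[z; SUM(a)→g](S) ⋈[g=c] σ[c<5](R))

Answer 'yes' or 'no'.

E1 subexpression sizes:
  S → 6
  γ[z; SUM(a)→g](S) → 5
  R → 5
  (γ[z; SUM(a)→g](S) ⋈[g=c] R) → 7
  σ[c<5]((γ[z; SUM(a)→g](S) ⋈[g=c] R)) → 6
E2 subexpression sizes:
  S → 6
  γ[z; SUM(a)→g](S) → 5
  R → 5
  σ[c<5](R) → 3
  (γ[z; SUM(a)→g](S) ⋈[g=c] σ[c<5](R)) → 6

E1 and E2 produce the same multiset:
z | g | w | c
q | 4 | r | 4
q | 4 | s | 4
r | 4 | r | 4
r | 4 | s | 4
s | 3 | q | 3
t | 3 | q | 3

yes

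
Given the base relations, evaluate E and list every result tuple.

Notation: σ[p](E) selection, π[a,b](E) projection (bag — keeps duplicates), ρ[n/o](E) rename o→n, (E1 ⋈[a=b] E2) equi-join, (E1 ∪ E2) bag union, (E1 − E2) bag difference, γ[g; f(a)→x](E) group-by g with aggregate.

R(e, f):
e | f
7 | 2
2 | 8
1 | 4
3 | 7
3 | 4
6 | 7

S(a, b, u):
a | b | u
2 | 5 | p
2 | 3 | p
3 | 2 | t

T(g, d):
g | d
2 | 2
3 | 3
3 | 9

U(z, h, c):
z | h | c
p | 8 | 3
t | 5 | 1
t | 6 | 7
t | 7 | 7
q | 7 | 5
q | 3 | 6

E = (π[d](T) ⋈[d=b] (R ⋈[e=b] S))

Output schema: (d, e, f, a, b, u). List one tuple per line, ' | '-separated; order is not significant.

Stepwise |·|:
  T → 3
  π[d](T) → 3
  R → 6
  S → 3
  (R ⋈[e=b] S) → 3
  (π[d](T) ⋈[d=b] (R ⋈[e=b] S)) → 3

== RESULT ==
d | e | f | a | b | u
2 | 2 | 8 | 3 | 2 | t
3 | 3 | 4 | 2 | 3 | p
3 | 3 | 7 | 2 | 3 | p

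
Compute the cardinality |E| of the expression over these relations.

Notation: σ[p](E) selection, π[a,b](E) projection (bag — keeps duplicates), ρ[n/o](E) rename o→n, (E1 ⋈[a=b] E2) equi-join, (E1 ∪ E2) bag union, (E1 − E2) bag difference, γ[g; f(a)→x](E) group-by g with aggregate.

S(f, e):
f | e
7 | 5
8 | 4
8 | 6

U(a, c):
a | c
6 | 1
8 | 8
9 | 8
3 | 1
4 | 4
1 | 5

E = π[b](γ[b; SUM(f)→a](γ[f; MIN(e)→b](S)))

Row counts bottom-up:
  S → 3
  γ[f; MIN(e)→b](S) → 2
  γ[b; SUM(f)→a](γ[f; MIN(e)→b](S)) → 2
  π[b](γ[b; SUM(f)→a](γ[f; MIN(e)→b](S))) → 2

|E| = 2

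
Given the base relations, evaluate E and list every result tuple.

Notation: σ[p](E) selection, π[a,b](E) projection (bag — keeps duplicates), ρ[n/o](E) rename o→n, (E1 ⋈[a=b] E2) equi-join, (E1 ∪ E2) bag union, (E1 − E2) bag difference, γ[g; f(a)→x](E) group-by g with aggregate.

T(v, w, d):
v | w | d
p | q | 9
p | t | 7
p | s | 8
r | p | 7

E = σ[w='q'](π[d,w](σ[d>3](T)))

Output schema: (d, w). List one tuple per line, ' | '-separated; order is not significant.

Stepwise |·|:
  T → 4
  σ[d>3](T) → 4
  π[d,w](σ[d>3](T)) → 4
  σ[w='q'](π[d,w](σ[d>3](T))) → 1

== RESULT ==
d | w
9 | q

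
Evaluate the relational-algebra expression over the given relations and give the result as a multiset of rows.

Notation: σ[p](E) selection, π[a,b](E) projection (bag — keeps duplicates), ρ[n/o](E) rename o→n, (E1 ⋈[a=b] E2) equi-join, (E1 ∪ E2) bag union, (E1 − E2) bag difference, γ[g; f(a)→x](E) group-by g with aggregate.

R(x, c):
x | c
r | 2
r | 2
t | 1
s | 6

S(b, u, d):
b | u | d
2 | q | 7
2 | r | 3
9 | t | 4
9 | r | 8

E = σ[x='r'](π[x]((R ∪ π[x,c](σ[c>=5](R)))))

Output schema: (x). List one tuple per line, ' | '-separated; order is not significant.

Row counts bottom-up:
  R → 4
  R → 4
  σ[c>=5](R) → 1
  π[x,c](σ[c>=5](R)) → 1
  (R ∪ π[x,c](σ[c>=5](R))) → 5
  π[x]((R ∪ π[x,c](σ[c>=5](R)))) → 5
  σ[x='r'](π[x]((R ∪ π[x,c](σ[c>=5](R))))) → 2

== RESULT ==
x
r
r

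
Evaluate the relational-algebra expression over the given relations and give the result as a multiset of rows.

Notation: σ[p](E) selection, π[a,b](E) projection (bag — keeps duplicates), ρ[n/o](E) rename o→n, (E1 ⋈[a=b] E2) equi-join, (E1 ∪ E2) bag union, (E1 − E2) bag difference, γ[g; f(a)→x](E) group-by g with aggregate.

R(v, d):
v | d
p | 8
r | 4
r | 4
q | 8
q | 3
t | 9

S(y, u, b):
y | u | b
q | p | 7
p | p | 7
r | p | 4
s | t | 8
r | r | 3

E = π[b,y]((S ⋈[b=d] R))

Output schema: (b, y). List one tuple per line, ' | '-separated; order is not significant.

Row counts bottom-up:
  S → 5
  R → 6
  (S ⋈[b=d] R) → 5
  π[b,y]((S ⋈[b=d] R)) → 5

== RESULT ==
b | y
3 | r
4 | r
4 | r
8 | s
8 | s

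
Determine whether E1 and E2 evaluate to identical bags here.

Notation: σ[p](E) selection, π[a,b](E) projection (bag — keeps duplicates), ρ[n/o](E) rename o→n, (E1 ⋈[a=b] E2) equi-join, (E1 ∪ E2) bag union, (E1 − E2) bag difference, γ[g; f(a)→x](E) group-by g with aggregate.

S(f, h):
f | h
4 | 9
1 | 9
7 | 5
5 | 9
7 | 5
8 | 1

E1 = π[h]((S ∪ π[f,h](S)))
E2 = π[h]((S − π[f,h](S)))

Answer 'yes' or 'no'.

E1 per-node cardinality:
  S → 6
  S → 6
  π[f,h](S) → 6
  (S ∪ π[f,h](S)) → 12
  π[h]((S ∪ π[f,h](S))) → 12
E2 per-node cardinality:
  S → 6
  S → 6
  π[f,h](S) → 6
  (S − π[f,h](S)) → 0
  π[h]((S − π[f,h](S))) → 0

E1 result:
h
1
1
5
5
5
5
9
9
9
9
9
9
E2 result:
h
(0 rows)
Witness: (1,) appears 2× in E1 but 0× in E2.

no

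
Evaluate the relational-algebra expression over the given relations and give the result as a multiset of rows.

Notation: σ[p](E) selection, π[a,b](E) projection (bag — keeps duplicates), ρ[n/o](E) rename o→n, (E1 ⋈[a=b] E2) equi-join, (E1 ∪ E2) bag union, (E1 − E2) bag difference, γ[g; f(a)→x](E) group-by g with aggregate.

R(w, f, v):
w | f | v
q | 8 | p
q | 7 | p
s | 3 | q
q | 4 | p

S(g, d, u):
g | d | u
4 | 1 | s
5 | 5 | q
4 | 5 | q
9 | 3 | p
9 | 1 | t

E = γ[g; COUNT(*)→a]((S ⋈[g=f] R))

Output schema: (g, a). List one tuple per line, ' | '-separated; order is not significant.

Subexpression sizes:
  S → 5
  R → 4
  (S ⋈[g=f] R) → 2
  γ[g; COUNT(*)→a]((S ⋈[g=f] R)) → 1

== RESULT ==
g | a
4 | 2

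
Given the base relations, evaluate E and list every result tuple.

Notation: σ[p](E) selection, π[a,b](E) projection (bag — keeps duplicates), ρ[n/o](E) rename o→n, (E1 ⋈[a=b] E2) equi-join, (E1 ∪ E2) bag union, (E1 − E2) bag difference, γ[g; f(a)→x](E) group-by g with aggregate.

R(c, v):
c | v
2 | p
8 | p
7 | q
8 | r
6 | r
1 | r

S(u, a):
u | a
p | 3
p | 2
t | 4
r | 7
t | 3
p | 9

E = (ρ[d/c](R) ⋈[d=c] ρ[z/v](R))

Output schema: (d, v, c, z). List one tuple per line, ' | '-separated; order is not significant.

Per-node cardinality:
  R → 6
  ρ[d/c](R) → 6
  R → 6
  ρ[z/v](R) → 6
  (ρ[d/c](R) ⋈[d=c] ρ[z/v](R)) → 8

== RESULT ==
d | v | c | z
1 | r | 1 | r
2 | p | 2 | p
6 | r | 6 | r
7 | q | 7 | q
8 | p | 8 | p
8 | p | 8 | r
8 | r | 8 | p
8 | r | 8 | r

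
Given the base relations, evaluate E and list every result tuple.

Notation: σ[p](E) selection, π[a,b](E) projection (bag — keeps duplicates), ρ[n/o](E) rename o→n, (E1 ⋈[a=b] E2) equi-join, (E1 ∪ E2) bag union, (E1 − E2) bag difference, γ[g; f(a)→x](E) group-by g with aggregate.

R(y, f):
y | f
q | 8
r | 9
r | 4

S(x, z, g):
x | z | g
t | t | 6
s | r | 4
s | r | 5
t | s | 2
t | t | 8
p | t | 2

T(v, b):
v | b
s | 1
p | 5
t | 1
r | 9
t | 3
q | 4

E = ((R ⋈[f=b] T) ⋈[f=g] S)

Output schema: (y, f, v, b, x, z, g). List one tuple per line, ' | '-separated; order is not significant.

Subexpression sizes:
  R → 3
  T → 6
  (R ⋈[f=b] T) → 2
  S → 6
  ((R ⋈[f=b] T) ⋈[f=g] S) → 1

== RESULT ==
y | f | v | b | x | z | g
r | 4 | q | 4 | s | r | 4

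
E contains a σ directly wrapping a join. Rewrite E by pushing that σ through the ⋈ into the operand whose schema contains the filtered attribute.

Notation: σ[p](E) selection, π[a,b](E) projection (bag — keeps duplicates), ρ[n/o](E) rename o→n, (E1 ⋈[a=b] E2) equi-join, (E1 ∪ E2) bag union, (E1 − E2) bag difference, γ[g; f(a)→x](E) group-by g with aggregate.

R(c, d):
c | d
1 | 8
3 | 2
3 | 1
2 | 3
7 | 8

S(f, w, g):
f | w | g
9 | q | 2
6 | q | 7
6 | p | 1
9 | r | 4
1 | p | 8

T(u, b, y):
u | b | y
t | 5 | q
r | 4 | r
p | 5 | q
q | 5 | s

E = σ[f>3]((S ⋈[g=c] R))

σ filters on f, owned by the left side.
E' = (σ[f>3](S) ⋈[g=c] R)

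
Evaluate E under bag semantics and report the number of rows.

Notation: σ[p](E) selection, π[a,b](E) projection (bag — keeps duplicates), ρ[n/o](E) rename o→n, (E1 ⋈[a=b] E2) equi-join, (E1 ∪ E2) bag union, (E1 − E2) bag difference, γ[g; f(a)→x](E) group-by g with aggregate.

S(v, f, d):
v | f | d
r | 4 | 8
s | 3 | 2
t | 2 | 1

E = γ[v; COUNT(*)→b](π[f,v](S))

Per-node cardinality:
  S → 3
  π[f,v](S) → 3
  γ[v; COUNT(*)→b](π[f,v](S)) → 3

|E| = 3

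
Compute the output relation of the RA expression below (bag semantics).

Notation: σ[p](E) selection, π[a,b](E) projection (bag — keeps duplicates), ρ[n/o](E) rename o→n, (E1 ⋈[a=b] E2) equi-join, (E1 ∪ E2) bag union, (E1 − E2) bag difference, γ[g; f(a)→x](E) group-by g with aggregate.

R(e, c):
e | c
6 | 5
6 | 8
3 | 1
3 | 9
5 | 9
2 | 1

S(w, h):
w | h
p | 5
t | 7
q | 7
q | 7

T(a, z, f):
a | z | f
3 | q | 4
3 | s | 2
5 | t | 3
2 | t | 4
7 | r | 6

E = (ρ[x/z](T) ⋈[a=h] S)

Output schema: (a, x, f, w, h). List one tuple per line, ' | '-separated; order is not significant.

Subexpression sizes:
  T → 5
  ρ[x/z](T) → 5
  S → 4
  (ρ[x/z](T) ⋈[a=h] S) → 4

== RESULT ==
a | x | f | w | h
5 | t | 3 | p | 5
7 | r | 6 | q | 7
7 | r | 6 | q | 7
7 | r | 6 | t | 7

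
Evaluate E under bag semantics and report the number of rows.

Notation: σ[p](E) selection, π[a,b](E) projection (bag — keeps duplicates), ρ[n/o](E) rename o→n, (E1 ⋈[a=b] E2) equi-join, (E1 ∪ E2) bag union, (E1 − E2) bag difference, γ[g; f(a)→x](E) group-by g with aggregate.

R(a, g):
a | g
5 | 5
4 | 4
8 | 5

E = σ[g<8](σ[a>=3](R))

Subexpression sizes:
  R → 3
  σ[a>=3](R) → 3
  σ[g<8](σ[a>=3](R)) → 3

|E| = 3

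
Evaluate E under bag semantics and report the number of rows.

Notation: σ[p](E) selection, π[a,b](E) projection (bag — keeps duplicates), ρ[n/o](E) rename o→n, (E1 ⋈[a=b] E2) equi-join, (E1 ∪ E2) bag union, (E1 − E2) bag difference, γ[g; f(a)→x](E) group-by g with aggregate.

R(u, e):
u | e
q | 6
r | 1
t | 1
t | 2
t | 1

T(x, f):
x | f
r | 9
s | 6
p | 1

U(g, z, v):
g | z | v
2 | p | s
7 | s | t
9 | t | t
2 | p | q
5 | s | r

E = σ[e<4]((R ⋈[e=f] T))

Per-node cardinality:
  R → 5
  T → 3
  (R ⋈[e=f] T) → 4
  σ[e<4]((R ⋈[e=f] T)) → 3

|E| = 3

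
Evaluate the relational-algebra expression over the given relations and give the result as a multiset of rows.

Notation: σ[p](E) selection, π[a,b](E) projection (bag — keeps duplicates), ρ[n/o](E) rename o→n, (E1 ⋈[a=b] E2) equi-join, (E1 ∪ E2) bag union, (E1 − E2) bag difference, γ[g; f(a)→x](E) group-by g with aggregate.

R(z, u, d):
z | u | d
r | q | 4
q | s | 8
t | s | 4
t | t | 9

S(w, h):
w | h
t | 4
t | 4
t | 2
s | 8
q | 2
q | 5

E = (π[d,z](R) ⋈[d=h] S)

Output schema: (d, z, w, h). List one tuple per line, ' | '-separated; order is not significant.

Per-node cardinality:
  R → 4
  π[d,z](R) → 4
  S → 6
  (π[d,z](R) ⋈[d=h] S) → 5

== RESULT ==
d | z | w | h
4 | r | t | 4
4 | r | t | 4
4 | t | t | 4
4 | t | t | 4
8 | q | s | 8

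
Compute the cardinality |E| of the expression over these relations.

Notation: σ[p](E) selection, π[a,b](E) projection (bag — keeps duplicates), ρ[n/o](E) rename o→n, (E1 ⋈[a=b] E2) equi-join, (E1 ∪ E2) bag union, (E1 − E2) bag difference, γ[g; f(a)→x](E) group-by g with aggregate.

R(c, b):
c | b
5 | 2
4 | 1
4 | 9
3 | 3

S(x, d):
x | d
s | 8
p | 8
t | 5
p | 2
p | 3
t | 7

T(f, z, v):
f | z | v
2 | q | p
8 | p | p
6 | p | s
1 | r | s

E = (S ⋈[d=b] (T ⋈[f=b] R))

Per-node cardinality:
  S → 6
  T → 4
  R → 4
  (T ⋈[f=b] R) → 2
  (S ⋈[d=b] (T ⋈[f=b] R)) → 1

|E| = 1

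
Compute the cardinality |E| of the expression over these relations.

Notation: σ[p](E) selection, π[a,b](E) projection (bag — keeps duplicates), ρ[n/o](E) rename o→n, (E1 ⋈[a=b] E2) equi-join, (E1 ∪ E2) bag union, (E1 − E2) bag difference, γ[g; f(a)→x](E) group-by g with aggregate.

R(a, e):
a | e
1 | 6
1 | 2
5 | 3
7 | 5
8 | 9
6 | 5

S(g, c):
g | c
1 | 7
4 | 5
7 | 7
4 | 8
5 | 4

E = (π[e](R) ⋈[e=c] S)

Per-node cardinality:
  R → 6
  π[e](R) → 6
  S → 5
  (π[e](R) ⋈[e=c] S) → 2

|E| = 2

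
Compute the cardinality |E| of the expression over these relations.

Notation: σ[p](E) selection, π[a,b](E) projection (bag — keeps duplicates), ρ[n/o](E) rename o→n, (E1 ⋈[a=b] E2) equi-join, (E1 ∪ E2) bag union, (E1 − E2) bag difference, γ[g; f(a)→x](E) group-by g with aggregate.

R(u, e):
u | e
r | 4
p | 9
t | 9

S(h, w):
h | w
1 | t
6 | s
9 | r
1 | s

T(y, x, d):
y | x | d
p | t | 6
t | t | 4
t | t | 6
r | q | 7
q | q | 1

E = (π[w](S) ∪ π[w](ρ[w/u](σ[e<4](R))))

Subexpression sizes:
  S → 4
  π[w](S) → 4
  R → 3
  σ[e<4](R) → 0
  ρ[w/u](σ[e<4](R)) → 0
  π[w](ρ[w/u](σ[e<4](R))) → 0
  (π[w](S) ∪ π[w](ρ[w/u](σ[e<4](R)))) → 4

|E| = 4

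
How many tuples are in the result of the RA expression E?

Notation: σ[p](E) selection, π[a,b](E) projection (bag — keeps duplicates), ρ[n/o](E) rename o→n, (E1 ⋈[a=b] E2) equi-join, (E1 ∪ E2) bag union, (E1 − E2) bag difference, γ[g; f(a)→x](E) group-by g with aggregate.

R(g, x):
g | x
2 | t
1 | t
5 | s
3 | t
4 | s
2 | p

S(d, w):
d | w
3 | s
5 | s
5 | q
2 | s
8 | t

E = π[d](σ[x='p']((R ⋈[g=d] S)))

Subexpression sizes:
  R → 6
  S → 5
  (R ⋈[g=d] S) → 5
  σ[x='p']((R ⋈[g=d] S)) → 1
  π[d](σ[x='p']((R ⋈[g=d] S))) → 1

|E| = 1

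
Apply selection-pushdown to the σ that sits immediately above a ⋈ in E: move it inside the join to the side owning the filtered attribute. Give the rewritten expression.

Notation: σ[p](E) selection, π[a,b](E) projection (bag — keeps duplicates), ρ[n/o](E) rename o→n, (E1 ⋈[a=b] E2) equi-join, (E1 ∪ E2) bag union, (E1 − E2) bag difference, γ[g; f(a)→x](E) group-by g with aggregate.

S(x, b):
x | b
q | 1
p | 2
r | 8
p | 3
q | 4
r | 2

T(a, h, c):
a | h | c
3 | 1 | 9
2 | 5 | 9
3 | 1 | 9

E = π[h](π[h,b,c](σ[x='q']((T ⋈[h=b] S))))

σ filters on x, owned by the right side.
E' = π[h](π[h,b,c]((T ⋈[h=b] σ[x='q'](S))))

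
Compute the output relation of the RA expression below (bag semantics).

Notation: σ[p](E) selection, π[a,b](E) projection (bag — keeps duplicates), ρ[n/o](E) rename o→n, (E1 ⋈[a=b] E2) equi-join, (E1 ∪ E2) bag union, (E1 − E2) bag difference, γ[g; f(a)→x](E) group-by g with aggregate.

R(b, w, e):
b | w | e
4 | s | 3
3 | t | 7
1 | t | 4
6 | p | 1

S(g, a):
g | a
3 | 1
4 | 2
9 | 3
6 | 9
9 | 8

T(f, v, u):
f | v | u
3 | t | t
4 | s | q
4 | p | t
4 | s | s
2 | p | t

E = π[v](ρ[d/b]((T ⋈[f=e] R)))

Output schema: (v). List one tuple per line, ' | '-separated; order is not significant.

Per-node cardinality:
  T → 5
  R → 4
  (T ⋈[f=e] R) → 4
  ρ[d/b]((T ⋈[f=e] R)) → 4
  π[v](ρ[d/b]((T ⋈[f=e] R))) → 4

== RESULT ==
v
p
s
s
t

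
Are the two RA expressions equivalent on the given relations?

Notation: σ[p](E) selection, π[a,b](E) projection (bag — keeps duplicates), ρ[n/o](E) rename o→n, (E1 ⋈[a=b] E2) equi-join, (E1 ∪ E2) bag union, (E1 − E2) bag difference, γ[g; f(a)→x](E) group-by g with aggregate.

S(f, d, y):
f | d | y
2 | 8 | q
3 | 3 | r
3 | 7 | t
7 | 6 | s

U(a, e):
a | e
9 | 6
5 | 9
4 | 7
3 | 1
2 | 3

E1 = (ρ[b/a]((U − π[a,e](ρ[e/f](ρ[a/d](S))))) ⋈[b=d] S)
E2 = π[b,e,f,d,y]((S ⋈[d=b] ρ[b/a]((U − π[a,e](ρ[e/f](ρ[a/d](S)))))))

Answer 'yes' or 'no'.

E1 subexpression sizes:
  U → 5
  S → 4
  ρ[a/d](S) → 4
  ρ[e/f](ρ[a/d](S)) → 4
  π[a,e](ρ[e/f](ρ[a/d](S))) → 4
  (U − π[a,e](ρ[e/f](ρ[a/d](S)))) → 5
  ρ[b/a]((U − π[a,e](ρ[e/f](ρ[a/d](S))))) → 5
  S → 4
  (ρ[b/a]((U − π[a,e](ρ[e/f](ρ[a/d](S))))) ⋈[b=d] S) → 1
E2 subexpression sizes:
  S → 4
  U → 5
  S → 4
  ρ[a/d](S) → 4
  ρ[e/f](ρ[a/d](S)) → 4
  π[a,e](ρ[e/f](ρ[a/d](S))) → 4
  (U − π[a,e](ρ[e/f](ρ[a/d](S)))) → 5
  ρ[b/a]((U − π[a,e](ρ[e/f](ρ[a/d](S))))) → 5
  (S ⋈[d=b] ρ[b/a]((U − π[a,e](ρ[e/f](ρ[a/d](S)))))) → 1
  π[b,e,f,d,y]((S ⋈[d=b] ρ[b/a]((U − π[a,e](ρ[e/f](ρ[a/d](S))))))) → 1

E1 and E2 produce the same multiset:
b | e | f | d | y
3 | 1 | 3 | 3 | r

yes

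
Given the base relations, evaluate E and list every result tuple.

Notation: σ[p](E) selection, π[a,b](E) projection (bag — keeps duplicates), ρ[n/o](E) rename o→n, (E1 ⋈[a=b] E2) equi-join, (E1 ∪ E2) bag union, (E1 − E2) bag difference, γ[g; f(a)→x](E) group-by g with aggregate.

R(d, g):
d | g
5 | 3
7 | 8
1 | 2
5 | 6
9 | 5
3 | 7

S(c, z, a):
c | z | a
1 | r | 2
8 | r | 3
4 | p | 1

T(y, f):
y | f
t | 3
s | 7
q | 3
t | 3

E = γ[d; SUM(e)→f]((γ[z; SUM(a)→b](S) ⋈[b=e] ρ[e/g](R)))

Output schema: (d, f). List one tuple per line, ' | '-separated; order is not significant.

Per-node cardinality:
  S → 3
  γ[z; SUM(a)→b](S) → 2
  R → 6
  ρ[e/g](R) → 6
  (γ[z; SUM(a)→b](S) ⋈[b=e] ρ[e/g](R)) → 1
  γ[d; SUM(e)→f]((γ[z; SUM(a)→b](S) ⋈[b=e] ρ[e/g](R))) → 1

== RESULT ==
d | f
9 | 5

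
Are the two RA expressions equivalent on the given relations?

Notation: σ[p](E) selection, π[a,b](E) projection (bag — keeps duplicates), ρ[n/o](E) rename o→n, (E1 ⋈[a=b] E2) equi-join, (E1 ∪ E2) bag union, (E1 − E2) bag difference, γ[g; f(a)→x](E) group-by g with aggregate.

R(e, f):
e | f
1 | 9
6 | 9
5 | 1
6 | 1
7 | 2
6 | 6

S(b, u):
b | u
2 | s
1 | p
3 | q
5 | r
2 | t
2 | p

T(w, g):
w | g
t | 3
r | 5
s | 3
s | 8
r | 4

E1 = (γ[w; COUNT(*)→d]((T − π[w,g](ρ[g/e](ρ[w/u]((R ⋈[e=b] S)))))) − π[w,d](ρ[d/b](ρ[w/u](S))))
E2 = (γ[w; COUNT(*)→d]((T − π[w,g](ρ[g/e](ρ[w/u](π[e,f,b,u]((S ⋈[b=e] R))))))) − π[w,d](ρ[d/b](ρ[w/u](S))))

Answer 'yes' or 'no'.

E1 stepwise |·|:
  T → 5
  R → 6
  S → 6
  (R ⋈[e=b] S) → 2
  ρ[w/u]((R ⋈[e=b] S)) → 2
  ρ[g/e](ρ[w/u]((R ⋈[e=b] S))) → 2
  π[w,g](ρ[g/e](ρ[w/u]((R ⋈[e=b] S)))) → 2
  (T − π[w,g](ρ[g/e](ρ[w/u]((R ⋈[e=b] S))))) → 4
  γ[w; COUNT(*)→d]((T − π[w,g](ρ[g/e](ρ[w/u]((R ⋈[e=b] S)))))) → 3
  S → 6
  ρ[w/u](S) → 6
  ρ[d/b](ρ[w/u](S)) → 6
  π[w,d](ρ[d/b](ρ[w/u](S))) → 6
  (γ[w; COUNT(*)→d]((T − π[w,g](ρ[g/e](ρ[w/u]((R ⋈[e=b] S)))))) − π[w,d](ρ[d/b](ρ[w/u](S)))) → 2
E2 stepwise |·|:
  T → 5
  S → 6
  R → 6
  (S ⋈[b=e] R) → 2
  π[e,f,b,u]((S ⋈[b=e] R)) → 2
  ρ[w/u](π[e,f,b,u]((S ⋈[b=e] R))) → 2
  ρ[g/e](ρ[w/u](π[e,f,b,u]((S ⋈[b=e] R)))) → 2
  π[w,g](ρ[g/e](ρ[w/u](π[e,f,b,u]((S ⋈[b=e] R))))) → 2
  (T − π[w,g](ρ[g/e](ρ[w/u](π[e,f,b,u]((S ⋈[b=e] R)))))) → 4
  γ[w; COUNT(*)→d]((T − π[w,g](ρ[g/e](ρ[w/u](π[e,f,b,u]((S ⋈[b=e] R))))))) → 3
  S → 6
  ρ[w/u](S) → 6
  ρ[d/b](ρ[w/u](S)) → 6
  π[w,d](ρ[d/b](ρ[w/u](S))) → 6
  (γ[w; COUNT(*)→d]((T − π[w,g](ρ[g/e](ρ[w/u](π[e,f,b,u]((S ⋈[b=e] R))))))) − π[w,d](ρ[d/b](ρ[w/u](S)))) → 2

E1 and E2 produce the same multiset:
w | d
r | 1
t | 1

yes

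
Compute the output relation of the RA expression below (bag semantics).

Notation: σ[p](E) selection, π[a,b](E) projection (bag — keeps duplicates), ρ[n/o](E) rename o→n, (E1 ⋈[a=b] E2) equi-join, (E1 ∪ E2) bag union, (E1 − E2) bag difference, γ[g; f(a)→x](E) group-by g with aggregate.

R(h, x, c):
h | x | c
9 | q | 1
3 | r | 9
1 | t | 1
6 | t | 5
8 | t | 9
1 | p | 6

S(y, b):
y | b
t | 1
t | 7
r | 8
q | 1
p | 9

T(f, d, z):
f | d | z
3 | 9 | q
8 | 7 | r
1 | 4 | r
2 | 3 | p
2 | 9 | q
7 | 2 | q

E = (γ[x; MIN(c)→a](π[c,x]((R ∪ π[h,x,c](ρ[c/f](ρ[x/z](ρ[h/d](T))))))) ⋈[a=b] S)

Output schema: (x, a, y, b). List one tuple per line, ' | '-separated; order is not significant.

Subexpression sizes:
  R → 6
  T → 6
  ρ[h/d](T) → 6
  ρ[x/z](ρ[h/d](T)) → 6
  ρ[c/f](ρ[x/z](ρ[h/d](T))) → 6
  π[h,x,c](ρ[c/f](ρ[x/z](ρ[h/d](T)))) → 6
  (R ∪ π[h,x,c](ρ[c/f](ρ[x/z](ρ[h/d](T))))) → 12
  π[c,x]((R ∪ π[h,x,c](ρ[c/f](ρ[x/z](ρ[h/d](T)))))) → 12
  γ[x; MIN(c)→a](π[c,x]((R ∪ π[h,x,c](ρ[c/f](ρ[x/z](ρ[h/d](T))))))) → 4
  S → 5
  (γ[x; MIN(c)→a](π[c,x]((R ∪ π[h,x,c](ρ[c/f](ρ[x/z](ρ[h/d](T))))))) ⋈[a=b] S) → 6

== RESULT ==
x | a | y | b
q | 1 | q | 1
q | 1 | t | 1
r | 1 | q | 1
r | 1 | t | 1
t | 1 | q | 1
t | 1 | t | 1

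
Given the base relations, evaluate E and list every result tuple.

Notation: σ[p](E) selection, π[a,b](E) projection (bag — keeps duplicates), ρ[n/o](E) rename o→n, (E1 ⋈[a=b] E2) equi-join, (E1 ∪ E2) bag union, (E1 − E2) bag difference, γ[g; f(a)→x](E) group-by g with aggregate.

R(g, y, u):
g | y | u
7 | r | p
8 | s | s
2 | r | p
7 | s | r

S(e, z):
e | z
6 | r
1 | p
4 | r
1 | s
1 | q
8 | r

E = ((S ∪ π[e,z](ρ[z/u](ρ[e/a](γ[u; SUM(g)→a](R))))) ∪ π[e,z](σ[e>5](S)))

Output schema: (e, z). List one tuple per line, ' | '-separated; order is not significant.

Row counts bottom-up:
  S → 6
  R → 4
  γ[u; SUM(g)→a](R) → 3
  ρ[e/a](γ[u; SUM(g)→a](R)) → 3
  ρ[z/u](ρ[e/a](γ[u; SUM(g)→a](R))) → 3
  π[e,z](ρ[z/u](ρ[e/a](γ[u; SUM(g)→a](R)))) → 3
  (S ∪ π[e,z](ρ[z/u](ρ[e/a](γ[u; SUM(g)→a](R))))) → 9
  S → 6
  σ[e>5](S) → 2
  π[e,z](σ[e>5](S)) → 2
  ((S ∪ π[e,z](ρ[z/u](ρ[e/a](γ[u; SUM(g)→a](R))))) ∪ π[e,z](σ[e>5](S))) → 11

== RESULT ==
e | z
1 | p
1 | q
1 | s
4 | r
6 | r
6 | r
7 | r
8 | r
8 | r
8 | s
9 | p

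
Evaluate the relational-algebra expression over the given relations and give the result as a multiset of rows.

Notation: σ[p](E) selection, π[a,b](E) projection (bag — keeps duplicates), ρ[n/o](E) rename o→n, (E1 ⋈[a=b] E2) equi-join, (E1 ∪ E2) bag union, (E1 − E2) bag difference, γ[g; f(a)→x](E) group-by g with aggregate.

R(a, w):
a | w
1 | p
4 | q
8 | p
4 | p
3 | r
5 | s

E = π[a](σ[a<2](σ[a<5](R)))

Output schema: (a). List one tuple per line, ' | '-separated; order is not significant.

Row counts bottom-up:
  R → 6
  σ[a<5](R) → 4
  σ[a<2](σ[a<5](R)) → 1
  π[a](σ[a<2](σ[a<5](R))) → 1

== RESULT ==
a
1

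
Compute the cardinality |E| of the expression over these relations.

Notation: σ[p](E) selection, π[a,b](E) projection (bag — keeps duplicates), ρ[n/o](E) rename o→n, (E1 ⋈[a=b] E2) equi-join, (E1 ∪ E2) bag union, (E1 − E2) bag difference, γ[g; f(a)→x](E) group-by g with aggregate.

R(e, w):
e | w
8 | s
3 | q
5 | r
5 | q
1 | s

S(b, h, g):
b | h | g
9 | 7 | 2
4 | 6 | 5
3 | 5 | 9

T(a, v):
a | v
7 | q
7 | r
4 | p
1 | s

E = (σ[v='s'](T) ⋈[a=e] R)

Per-node cardinality:
  T → 4
  σ[v='s'](T) → 1
  R → 5
  (σ[v='s'](T) ⋈[a=e] R) → 1

|E| = 1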